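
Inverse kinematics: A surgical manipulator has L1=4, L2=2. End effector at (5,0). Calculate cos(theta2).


Given: L1 = 4, L2 = 2, target (x, y) = (5, 0)
Using cos(theta2) = (x^2 + y^2 - L1^2 - L2^2) / (2*L1*L2)
x^2 + y^2 = 5^2 + 0 = 25
L1^2 + L2^2 = 16 + 4 = 20
Numerator = 25 - 20 = 5
Denominator = 2*4*2 = 16
cos(theta2) = 5/16 = 5/16

5/16


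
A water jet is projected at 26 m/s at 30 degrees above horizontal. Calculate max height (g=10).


Given: v0 = 26 m/s, theta = 30 deg, g = 10 m/s^2
sin^2(30) = 1/4
Using H = v0^2 * sin^2(theta) / (2*g)
H = 26^2 * 1/4 / (2*10)
H = 676 * 1/4 / 20
H = 169 / 20
H = 169/20 m

169/20 m


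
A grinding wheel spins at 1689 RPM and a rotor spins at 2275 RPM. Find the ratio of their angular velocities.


Given: RPM_A = 1689, RPM_B = 2275
omega = 2*pi*RPM/60, so omega_A/omega_B = RPM_A / RPM_B
omega_A/omega_B = 1689 / 2275
omega_A/omega_B = 1689/2275

1689/2275


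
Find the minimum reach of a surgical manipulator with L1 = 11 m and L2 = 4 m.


Given: L1 = 11 m, L2 = 4 m
For a 2-link planar arm, min reach = |L1 - L2| (second link folded back)
Min reach = |11 - 4|
Min reach = 7 m

7 m


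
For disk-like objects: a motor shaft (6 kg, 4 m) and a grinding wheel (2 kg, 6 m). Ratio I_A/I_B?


Given: M1=6 kg, R1=4 m, M2=2 kg, R2=6 m
For a disk: I = (1/2)*M*R^2, so I_A/I_B = (M1*R1^2)/(M2*R2^2)
M1*R1^2 = 6*16 = 96
M2*R2^2 = 2*36 = 72
I_A/I_B = 96/72 = 4/3

4/3


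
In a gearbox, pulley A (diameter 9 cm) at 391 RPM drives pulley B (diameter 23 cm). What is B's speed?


Given: D1 = 9 cm, w1 = 391 RPM, D2 = 23 cm
Using D1*w1 = D2*w2
w2 = D1*w1 / D2
w2 = 9*391 / 23
w2 = 3519 / 23
w2 = 153 RPM

153 RPM


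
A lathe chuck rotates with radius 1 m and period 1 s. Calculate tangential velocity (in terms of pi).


Given: radius r = 1 m, period T = 1 s
Using v = 2*pi*r / T
v = 2*pi*1 / 1
v = 2*pi / 1
v = 2*pi m/s

2*pi m/s


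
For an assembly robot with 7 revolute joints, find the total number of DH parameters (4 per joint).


Given: 7 joints, 4 DH parameters per joint (d, theta, a, alpha)
Total DH parameters = number_of_joints * 4
Total = 7 * 4
Total = 28

28


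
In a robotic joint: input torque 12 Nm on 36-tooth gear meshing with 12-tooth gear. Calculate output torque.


Given: N1 = 36, N2 = 12, T1 = 12 Nm
Using T2/T1 = N2/N1
T2 = T1 * N2 / N1
T2 = 12 * 12 / 36
T2 = 144 / 36
T2 = 4 Nm

4 Nm


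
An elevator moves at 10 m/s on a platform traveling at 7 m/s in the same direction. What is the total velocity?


Given: object velocity = 10 m/s, platform velocity = 7 m/s (same direction)
Using classical velocity addition: v_total = v_object + v_platform
v_total = 10 + 7
v_total = 17 m/s

17 m/s


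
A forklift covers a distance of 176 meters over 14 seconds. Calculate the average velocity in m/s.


Given: distance d = 176 m, time t = 14 s
Using v = d / t
v = 176 / 14
v = 88/7 m/s

88/7 m/s


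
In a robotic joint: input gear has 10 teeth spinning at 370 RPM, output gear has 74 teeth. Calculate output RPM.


Given: N1 = 10 teeth, w1 = 370 RPM, N2 = 74 teeth
Using N1*w1 = N2*w2
w2 = N1*w1 / N2
w2 = 10*370 / 74
w2 = 3700 / 74
w2 = 50 RPM

50 RPM


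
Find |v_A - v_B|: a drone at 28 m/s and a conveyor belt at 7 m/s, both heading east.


Given: v_A = 28 m/s east, v_B = 7 m/s east
Both move in the same direction; relative speed = |v_A - v_B|
|28 - 7| = |21|
= 21 m/s

21 m/s


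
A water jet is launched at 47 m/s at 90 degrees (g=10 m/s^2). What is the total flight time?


Given: v0 = 47 m/s, theta = 90 deg, g = 10 m/s^2
sin(90) = 1
Using T = 2*v0*sin(theta) / g
T = 2*47*1 / 10
T = 94 / 10
T = 47/5 s

47/5 s


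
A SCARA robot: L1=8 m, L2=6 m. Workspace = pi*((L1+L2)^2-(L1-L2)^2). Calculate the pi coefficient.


Given: L1 = 8, L2 = 6
(L1+L2)^2 = (14)^2 = 196
(L1-L2)^2 = (2)^2 = 4
Difference = 196 - 4 = 192
This equals 4*L1*L2 = 4*8*6 = 192
Workspace area = 192*pi

192


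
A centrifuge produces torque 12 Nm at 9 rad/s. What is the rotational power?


Given: tau = 12 Nm, omega = 9 rad/s
Using P = tau * omega
P = 12 * 9
P = 108 W

108 W


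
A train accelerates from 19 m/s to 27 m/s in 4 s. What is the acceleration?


Given: initial velocity v0 = 19 m/s, final velocity v = 27 m/s, time t = 4 s
Using a = (v - v0) / t
a = (27 - 19) / 4
a = 8 / 4
a = 2 m/s^2

2 m/s^2


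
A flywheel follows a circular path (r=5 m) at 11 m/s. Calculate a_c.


Given: v = 11 m/s, r = 5 m
Using a_c = v^2 / r
a_c = 11^2 / 5
a_c = 121 / 5
a_c = 121/5 m/s^2

121/5 m/s^2


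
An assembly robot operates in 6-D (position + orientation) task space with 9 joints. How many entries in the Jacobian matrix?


Given: task space dimension = 6, joints = 9
Jacobian is a 6 x 9 matrix
Total entries = rows * columns
Total = 6 * 9
Total = 54

54


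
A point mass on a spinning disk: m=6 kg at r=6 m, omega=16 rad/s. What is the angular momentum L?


Given: m = 6 kg, r = 6 m, omega = 16 rad/s
For a point mass: I = m*r^2
I = 6*6^2 = 6*36 = 216
L = I*omega = 216*16
L = 3456 kg*m^2/s

3456 kg*m^2/s


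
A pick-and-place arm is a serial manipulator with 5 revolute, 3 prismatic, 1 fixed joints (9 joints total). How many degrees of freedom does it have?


Given: serial robot with 5 revolute, 3 prismatic, 1 fixed joints
DOF contribution per joint type: revolute=1, prismatic=1, spherical=3, fixed=0
DOF = 5*1 + 3*1 + 1*0
DOF = 8

8


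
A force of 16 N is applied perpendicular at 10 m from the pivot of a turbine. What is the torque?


Given: F = 16 N, r = 10 m, angle = 90 deg (perpendicular)
Using tau = F * r * sin(90)
sin(90) = 1
tau = 16 * 10 * 1
tau = 160 Nm

160 Nm


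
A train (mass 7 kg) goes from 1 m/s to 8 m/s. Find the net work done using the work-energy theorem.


Given: m = 7 kg, v0 = 1 m/s, v = 8 m/s
Using W = (1/2)*m*(v^2 - v0^2)
v^2 = 8^2 = 64
v0^2 = 1^2 = 1
v^2 - v0^2 = 64 - 1 = 63
W = (1/2)*7*63 = 441/2 J

441/2 J


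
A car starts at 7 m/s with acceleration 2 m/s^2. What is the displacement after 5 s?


Given: v0 = 7 m/s, a = 2 m/s^2, t = 5 s
Using s = v0*t + (1/2)*a*t^2
s = 7*5 + (1/2)*2*5^2
s = 35 + (1/2)*50
s = 35 + 25
s = 60

60 m


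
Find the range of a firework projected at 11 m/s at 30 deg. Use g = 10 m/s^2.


Given: v0 = 11 m/s, theta = 30 deg, g = 10 m/s^2
sin(2*30) = sin(60) = sqrt(3)/2
Using R = v0^2 * sin(2*theta) / g
R = 11^2 * (sqrt(3)/2) / 10
R = 121 * sqrt(3) / 20
R = 121/20*sqrt(3) m

121/20*sqrt(3) m


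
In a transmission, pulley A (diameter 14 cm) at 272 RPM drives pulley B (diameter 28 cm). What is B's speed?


Given: D1 = 14 cm, w1 = 272 RPM, D2 = 28 cm
Using D1*w1 = D2*w2
w2 = D1*w1 / D2
w2 = 14*272 / 28
w2 = 3808 / 28
w2 = 136 RPM

136 RPM


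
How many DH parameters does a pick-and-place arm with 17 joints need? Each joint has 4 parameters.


Given: 17 joints, 4 DH parameters per joint (d, theta, a, alpha)
Total DH parameters = number_of_joints * 4
Total = 17 * 4
Total = 68

68


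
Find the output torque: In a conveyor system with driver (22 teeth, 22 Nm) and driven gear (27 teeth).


Given: N1 = 22, N2 = 27, T1 = 22 Nm
Using T2/T1 = N2/N1
T2 = T1 * N2 / N1
T2 = 22 * 27 / 22
T2 = 594 / 22
T2 = 27 Nm

27 Nm


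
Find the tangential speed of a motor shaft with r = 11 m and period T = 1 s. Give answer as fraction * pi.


Given: radius r = 11 m, period T = 1 s
Using v = 2*pi*r / T
v = 2*pi*11 / 1
v = 22*pi / 1
v = 22*pi m/s

22*pi m/s


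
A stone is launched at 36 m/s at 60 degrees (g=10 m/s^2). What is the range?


Given: v0 = 36 m/s, theta = 60 deg, g = 10 m/s^2
sin(2*60) = sin(120) = sqrt(3)/2
Using R = v0^2 * sin(2*theta) / g
R = 36^2 * (sqrt(3)/2) / 10
R = 1296 * sqrt(3) / 20
R = 324/5*sqrt(3) m

324/5*sqrt(3) m


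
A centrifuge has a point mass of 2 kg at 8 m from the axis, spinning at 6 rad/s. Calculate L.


Given: m = 2 kg, r = 8 m, omega = 6 rad/s
For a point mass: I = m*r^2
I = 2*8^2 = 2*64 = 128
L = I*omega = 128*6
L = 768 kg*m^2/s

768 kg*m^2/s


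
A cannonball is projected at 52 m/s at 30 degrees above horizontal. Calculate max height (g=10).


Given: v0 = 52 m/s, theta = 30 deg, g = 10 m/s^2
sin^2(30) = 1/4
Using H = v0^2 * sin^2(theta) / (2*g)
H = 52^2 * 1/4 / (2*10)
H = 2704 * 1/4 / 20
H = 676 / 20
H = 169/5 m

169/5 m


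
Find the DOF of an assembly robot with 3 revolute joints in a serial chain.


Given: serial robot with 3 revolute joints
DOF contribution per joint type: revolute=1, prismatic=1, spherical=3, fixed=0
DOF = 3*1
DOF = 3

3


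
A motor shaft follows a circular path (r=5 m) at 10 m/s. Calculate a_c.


Given: v = 10 m/s, r = 5 m
Using a_c = v^2 / r
a_c = 10^2 / 5
a_c = 100 / 5
a_c = 20 m/s^2

20 m/s^2


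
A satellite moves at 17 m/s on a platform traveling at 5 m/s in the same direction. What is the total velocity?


Given: object velocity = 17 m/s, platform velocity = 5 m/s (same direction)
Using classical velocity addition: v_total = v_object + v_platform
v_total = 17 + 5
v_total = 22 m/s

22 m/s


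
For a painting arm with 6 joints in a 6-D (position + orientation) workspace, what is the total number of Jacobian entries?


Given: task space dimension = 6, joints = 6
Jacobian is a 6 x 6 matrix
Total entries = rows * columns
Total = 6 * 6
Total = 36

36


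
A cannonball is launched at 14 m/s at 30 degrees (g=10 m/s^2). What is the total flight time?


Given: v0 = 14 m/s, theta = 30 deg, g = 10 m/s^2
sin(30) = 1/2
Using T = 2*v0*sin(theta) / g
T = 2*14*1/2 / 10
T = 14 / 10
T = 7/5 s

7/5 s


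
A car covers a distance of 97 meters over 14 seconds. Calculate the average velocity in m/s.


Given: distance d = 97 m, time t = 14 s
Using v = d / t
v = 97 / 14
v = 97/14 m/s

97/14 m/s


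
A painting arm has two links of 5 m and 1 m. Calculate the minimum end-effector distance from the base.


Given: L1 = 5 m, L2 = 1 m
For a 2-link planar arm, min reach = |L1 - L2| (second link folded back)
Min reach = |5 - 1|
Min reach = 4 m

4 m


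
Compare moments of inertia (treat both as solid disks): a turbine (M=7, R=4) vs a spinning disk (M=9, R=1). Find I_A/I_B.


Given: M1=7 kg, R1=4 m, M2=9 kg, R2=1 m
For a disk: I = (1/2)*M*R^2, so I_A/I_B = (M1*R1^2)/(M2*R2^2)
M1*R1^2 = 7*16 = 112
M2*R2^2 = 9*1 = 9
I_A/I_B = 112/9 = 112/9

112/9


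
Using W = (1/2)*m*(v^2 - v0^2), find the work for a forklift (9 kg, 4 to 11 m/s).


Given: m = 9 kg, v0 = 4 m/s, v = 11 m/s
Using W = (1/2)*m*(v^2 - v0^2)
v^2 = 11^2 = 121
v0^2 = 4^2 = 16
v^2 - v0^2 = 121 - 16 = 105
W = (1/2)*9*105 = 945/2 J

945/2 J


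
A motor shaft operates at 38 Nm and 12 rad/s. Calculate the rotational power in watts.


Given: tau = 38 Nm, omega = 12 rad/s
Using P = tau * omega
P = 38 * 12
P = 456 W

456 W


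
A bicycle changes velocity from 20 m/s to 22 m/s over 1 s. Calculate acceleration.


Given: initial velocity v0 = 20 m/s, final velocity v = 22 m/s, time t = 1 s
Using a = (v - v0) / t
a = (22 - 20) / 1
a = 2 / 1
a = 2 m/s^2

2 m/s^2


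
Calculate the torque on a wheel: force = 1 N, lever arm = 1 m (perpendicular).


Given: F = 1 N, r = 1 m, angle = 90 deg (perpendicular)
Using tau = F * r * sin(90)
sin(90) = 1
tau = 1 * 1 * 1
tau = 1 Nm

1 Nm


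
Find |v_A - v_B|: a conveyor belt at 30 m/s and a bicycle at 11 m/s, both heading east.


Given: v_A = 30 m/s east, v_B = 11 m/s east
Both move in the same direction; relative speed = |v_A - v_B|
|30 - 11| = |19|
= 19 m/s

19 m/s


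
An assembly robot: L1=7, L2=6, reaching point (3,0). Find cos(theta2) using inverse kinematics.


Given: L1 = 7, L2 = 6, target (x, y) = (3, 0)
Using cos(theta2) = (x^2 + y^2 - L1^2 - L2^2) / (2*L1*L2)
x^2 + y^2 = 3^2 + 0 = 9
L1^2 + L2^2 = 49 + 36 = 85
Numerator = 9 - 85 = -76
Denominator = 2*7*6 = 84
cos(theta2) = -76/84 = -19/21

-19/21


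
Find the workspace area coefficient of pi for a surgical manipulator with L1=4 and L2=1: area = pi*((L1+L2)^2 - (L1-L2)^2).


Given: L1 = 4, L2 = 1
(L1+L2)^2 = (5)^2 = 25
(L1-L2)^2 = (3)^2 = 9
Difference = 25 - 9 = 16
This equals 4*L1*L2 = 4*4*1 = 16
Workspace area = 16*pi

16


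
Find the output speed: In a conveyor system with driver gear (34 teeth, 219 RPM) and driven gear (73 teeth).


Given: N1 = 34 teeth, w1 = 219 RPM, N2 = 73 teeth
Using N1*w1 = N2*w2
w2 = N1*w1 / N2
w2 = 34*219 / 73
w2 = 7446 / 73
w2 = 102 RPM

102 RPM


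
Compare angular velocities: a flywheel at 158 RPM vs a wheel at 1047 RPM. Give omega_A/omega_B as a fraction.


Given: RPM_A = 158, RPM_B = 1047
omega = 2*pi*RPM/60, so omega_A/omega_B = RPM_A / RPM_B
omega_A/omega_B = 158 / 1047
omega_A/omega_B = 158/1047

158/1047


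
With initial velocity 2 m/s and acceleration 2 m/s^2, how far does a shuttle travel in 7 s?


Given: v0 = 2 m/s, a = 2 m/s^2, t = 7 s
Using s = v0*t + (1/2)*a*t^2
s = 2*7 + (1/2)*2*7^2
s = 14 + (1/2)*98
s = 14 + 49
s = 63

63 m


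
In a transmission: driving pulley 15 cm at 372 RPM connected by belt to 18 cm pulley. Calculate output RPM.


Given: D1 = 15 cm, w1 = 372 RPM, D2 = 18 cm
Using D1*w1 = D2*w2
w2 = D1*w1 / D2
w2 = 15*372 / 18
w2 = 5580 / 18
w2 = 310 RPM

310 RPM


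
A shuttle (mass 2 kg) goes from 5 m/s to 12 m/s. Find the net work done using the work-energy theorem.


Given: m = 2 kg, v0 = 5 m/s, v = 12 m/s
Using W = (1/2)*m*(v^2 - v0^2)
v^2 = 12^2 = 144
v0^2 = 5^2 = 25
v^2 - v0^2 = 144 - 25 = 119
W = (1/2)*2*119 = 119 J

119 J


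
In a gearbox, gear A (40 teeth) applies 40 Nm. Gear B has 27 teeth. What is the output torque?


Given: N1 = 40, N2 = 27, T1 = 40 Nm
Using T2/T1 = N2/N1
T2 = T1 * N2 / N1
T2 = 40 * 27 / 40
T2 = 1080 / 40
T2 = 27 Nm

27 Nm


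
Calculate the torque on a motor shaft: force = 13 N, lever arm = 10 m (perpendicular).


Given: F = 13 N, r = 10 m, angle = 90 deg (perpendicular)
Using tau = F * r * sin(90)
sin(90) = 1
tau = 13 * 10 * 1
tau = 130 Nm

130 Nm


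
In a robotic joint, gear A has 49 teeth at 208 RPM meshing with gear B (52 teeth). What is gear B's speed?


Given: N1 = 49 teeth, w1 = 208 RPM, N2 = 52 teeth
Using N1*w1 = N2*w2
w2 = N1*w1 / N2
w2 = 49*208 / 52
w2 = 10192 / 52
w2 = 196 RPM

196 RPM


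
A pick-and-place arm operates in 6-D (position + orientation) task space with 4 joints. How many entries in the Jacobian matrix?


Given: task space dimension = 6, joints = 4
Jacobian is a 6 x 4 matrix
Total entries = rows * columns
Total = 6 * 4
Total = 24

24


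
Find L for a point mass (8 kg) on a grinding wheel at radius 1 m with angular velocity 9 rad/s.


Given: m = 8 kg, r = 1 m, omega = 9 rad/s
For a point mass: I = m*r^2
I = 8*1^2 = 8*1 = 8
L = I*omega = 8*9
L = 72 kg*m^2/s

72 kg*m^2/s


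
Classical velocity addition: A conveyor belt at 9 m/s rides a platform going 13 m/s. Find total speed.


Given: object velocity = 9 m/s, platform velocity = 13 m/s (same direction)
Using classical velocity addition: v_total = v_object + v_platform
v_total = 9 + 13
v_total = 22 m/s

22 m/s


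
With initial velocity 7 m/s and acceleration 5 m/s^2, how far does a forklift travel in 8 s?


Given: v0 = 7 m/s, a = 5 m/s^2, t = 8 s
Using s = v0*t + (1/2)*a*t^2
s = 7*8 + (1/2)*5*8^2
s = 56 + (1/2)*320
s = 56 + 160
s = 216

216 m


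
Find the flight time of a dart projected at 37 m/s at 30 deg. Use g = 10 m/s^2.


Given: v0 = 37 m/s, theta = 30 deg, g = 10 m/s^2
sin(30) = 1/2
Using T = 2*v0*sin(theta) / g
T = 2*37*1/2 / 10
T = 37 / 10
T = 37/10 s

37/10 s


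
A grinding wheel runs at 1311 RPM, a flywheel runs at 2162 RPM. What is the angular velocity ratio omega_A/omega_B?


Given: RPM_A = 1311, RPM_B = 2162
omega = 2*pi*RPM/60, so omega_A/omega_B = RPM_A / RPM_B
omega_A/omega_B = 1311 / 2162
omega_A/omega_B = 57/94

57/94


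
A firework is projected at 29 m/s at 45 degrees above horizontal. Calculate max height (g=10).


Given: v0 = 29 m/s, theta = 45 deg, g = 10 m/s^2
sin^2(45) = 1/2
Using H = v0^2 * sin^2(theta) / (2*g)
H = 29^2 * 1/2 / (2*10)
H = 841 * 1/2 / 20
H = 841/2 / 20
H = 841/40 m

841/40 m


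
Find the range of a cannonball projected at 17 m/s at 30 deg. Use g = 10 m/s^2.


Given: v0 = 17 m/s, theta = 30 deg, g = 10 m/s^2
sin(2*30) = sin(60) = sqrt(3)/2
Using R = v0^2 * sin(2*theta) / g
R = 17^2 * (sqrt(3)/2) / 10
R = 289 * sqrt(3) / 20
R = 289/20*sqrt(3) m

289/20*sqrt(3) m


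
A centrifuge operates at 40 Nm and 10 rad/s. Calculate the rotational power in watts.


Given: tau = 40 Nm, omega = 10 rad/s
Using P = tau * omega
P = 40 * 10
P = 400 W

400 W


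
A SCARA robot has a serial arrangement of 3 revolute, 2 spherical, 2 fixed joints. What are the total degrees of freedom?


Given: serial robot with 3 revolute, 2 spherical, 2 fixed joints
DOF contribution per joint type: revolute=1, prismatic=1, spherical=3, fixed=0
DOF = 3*1 + 2*3 + 2*0
DOF = 9

9


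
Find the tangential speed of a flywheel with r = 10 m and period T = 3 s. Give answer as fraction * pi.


Given: radius r = 10 m, period T = 3 s
Using v = 2*pi*r / T
v = 2*pi*10 / 3
v = 20*pi / 3
v = 20/3*pi m/s

20/3*pi m/s


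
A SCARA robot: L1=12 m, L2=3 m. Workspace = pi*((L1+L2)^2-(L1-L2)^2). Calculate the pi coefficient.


Given: L1 = 12, L2 = 3
(L1+L2)^2 = (15)^2 = 225
(L1-L2)^2 = (9)^2 = 81
Difference = 225 - 81 = 144
This equals 4*L1*L2 = 4*12*3 = 144
Workspace area = 144*pi

144


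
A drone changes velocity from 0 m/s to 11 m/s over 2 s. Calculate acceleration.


Given: initial velocity v0 = 0 m/s, final velocity v = 11 m/s, time t = 2 s
Using a = (v - v0) / t
a = (11 - 0) / 2
a = 11 / 2
a = 11/2 m/s^2

11/2 m/s^2


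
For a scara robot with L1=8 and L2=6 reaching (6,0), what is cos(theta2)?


Given: L1 = 8, L2 = 6, target (x, y) = (6, 0)
Using cos(theta2) = (x^2 + y^2 - L1^2 - L2^2) / (2*L1*L2)
x^2 + y^2 = 6^2 + 0 = 36
L1^2 + L2^2 = 64 + 36 = 100
Numerator = 36 - 100 = -64
Denominator = 2*8*6 = 96
cos(theta2) = -64/96 = -2/3

-2/3


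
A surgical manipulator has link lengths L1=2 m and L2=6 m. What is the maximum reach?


Given: L1 = 2 m, L2 = 6 m
For a 2-link planar arm, max reach = L1 + L2 (fully extended)
Max reach = 2 + 6
Max reach = 8 m

8 m


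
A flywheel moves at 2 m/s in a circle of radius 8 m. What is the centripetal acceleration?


Given: v = 2 m/s, r = 8 m
Using a_c = v^2 / r
a_c = 2^2 / 8
a_c = 4 / 8
a_c = 1/2 m/s^2

1/2 m/s^2


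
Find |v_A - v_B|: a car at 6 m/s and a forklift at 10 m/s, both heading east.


Given: v_A = 6 m/s east, v_B = 10 m/s east
Both move in the same direction; relative speed = |v_A - v_B|
|6 - 10| = |-4|
= 4 m/s

4 m/s


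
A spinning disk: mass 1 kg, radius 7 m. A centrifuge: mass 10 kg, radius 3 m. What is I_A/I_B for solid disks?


Given: M1=1 kg, R1=7 m, M2=10 kg, R2=3 m
For a disk: I = (1/2)*M*R^2, so I_A/I_B = (M1*R1^2)/(M2*R2^2)
M1*R1^2 = 1*49 = 49
M2*R2^2 = 10*9 = 90
I_A/I_B = 49/90 = 49/90

49/90


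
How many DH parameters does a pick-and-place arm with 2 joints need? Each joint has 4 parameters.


Given: 2 joints, 4 DH parameters per joint (d, theta, a, alpha)
Total DH parameters = number_of_joints * 4
Total = 2 * 4
Total = 8

8


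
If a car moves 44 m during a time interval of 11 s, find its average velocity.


Given: distance d = 44 m, time t = 11 s
Using v = d / t
v = 44 / 11
v = 4 m/s

4 m/s


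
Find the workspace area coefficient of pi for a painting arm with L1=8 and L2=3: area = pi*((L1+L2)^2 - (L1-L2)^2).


Given: L1 = 8, L2 = 3
(L1+L2)^2 = (11)^2 = 121
(L1-L2)^2 = (5)^2 = 25
Difference = 121 - 25 = 96
This equals 4*L1*L2 = 4*8*3 = 96
Workspace area = 96*pi

96


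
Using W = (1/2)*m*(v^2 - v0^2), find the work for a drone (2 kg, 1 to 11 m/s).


Given: m = 2 kg, v0 = 1 m/s, v = 11 m/s
Using W = (1/2)*m*(v^2 - v0^2)
v^2 = 11^2 = 121
v0^2 = 1^2 = 1
v^2 - v0^2 = 121 - 1 = 120
W = (1/2)*2*120 = 120 J

120 J


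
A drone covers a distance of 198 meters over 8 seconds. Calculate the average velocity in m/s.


Given: distance d = 198 m, time t = 8 s
Using v = d / t
v = 198 / 8
v = 99/4 m/s

99/4 m/s


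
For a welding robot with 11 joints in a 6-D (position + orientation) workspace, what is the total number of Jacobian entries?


Given: task space dimension = 6, joints = 11
Jacobian is a 6 x 11 matrix
Total entries = rows * columns
Total = 6 * 11
Total = 66

66


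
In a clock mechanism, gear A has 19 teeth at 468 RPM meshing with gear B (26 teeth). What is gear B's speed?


Given: N1 = 19 teeth, w1 = 468 RPM, N2 = 26 teeth
Using N1*w1 = N2*w2
w2 = N1*w1 / N2
w2 = 19*468 / 26
w2 = 8892 / 26
w2 = 342 RPM

342 RPM


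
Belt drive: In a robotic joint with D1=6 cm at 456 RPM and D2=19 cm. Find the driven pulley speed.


Given: D1 = 6 cm, w1 = 456 RPM, D2 = 19 cm
Using D1*w1 = D2*w2
w2 = D1*w1 / D2
w2 = 6*456 / 19
w2 = 2736 / 19
w2 = 144 RPM

144 RPM


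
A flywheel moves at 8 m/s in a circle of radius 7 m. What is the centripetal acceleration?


Given: v = 8 m/s, r = 7 m
Using a_c = v^2 / r
a_c = 8^2 / 7
a_c = 64 / 7
a_c = 64/7 m/s^2

64/7 m/s^2


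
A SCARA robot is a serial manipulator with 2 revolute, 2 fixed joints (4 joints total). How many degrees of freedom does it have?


Given: serial robot with 2 revolute, 2 fixed joints
DOF contribution per joint type: revolute=1, prismatic=1, spherical=3, fixed=0
DOF = 2*1 + 2*0
DOF = 2

2


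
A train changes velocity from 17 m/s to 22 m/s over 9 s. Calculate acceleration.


Given: initial velocity v0 = 17 m/s, final velocity v = 22 m/s, time t = 9 s
Using a = (v - v0) / t
a = (22 - 17) / 9
a = 5 / 9
a = 5/9 m/s^2

5/9 m/s^2


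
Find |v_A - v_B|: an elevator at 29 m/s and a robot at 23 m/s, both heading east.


Given: v_A = 29 m/s east, v_B = 23 m/s east
Both move in the same direction; relative speed = |v_A - v_B|
|29 - 23| = |6|
= 6 m/s

6 m/s


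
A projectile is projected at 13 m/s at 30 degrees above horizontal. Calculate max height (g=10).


Given: v0 = 13 m/s, theta = 30 deg, g = 10 m/s^2
sin^2(30) = 1/4
Using H = v0^2 * sin^2(theta) / (2*g)
H = 13^2 * 1/4 / (2*10)
H = 169 * 1/4 / 20
H = 169/4 / 20
H = 169/80 m

169/80 m


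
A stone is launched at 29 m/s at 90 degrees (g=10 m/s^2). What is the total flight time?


Given: v0 = 29 m/s, theta = 90 deg, g = 10 m/s^2
sin(90) = 1
Using T = 2*v0*sin(theta) / g
T = 2*29*1 / 10
T = 58 / 10
T = 29/5 s

29/5 s


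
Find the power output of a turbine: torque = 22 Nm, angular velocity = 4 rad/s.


Given: tau = 22 Nm, omega = 4 rad/s
Using P = tau * omega
P = 22 * 4
P = 88 W

88 W


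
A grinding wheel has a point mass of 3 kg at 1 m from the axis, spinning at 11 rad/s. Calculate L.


Given: m = 3 kg, r = 1 m, omega = 11 rad/s
For a point mass: I = m*r^2
I = 3*1^2 = 3*1 = 3
L = I*omega = 3*11
L = 33 kg*m^2/s

33 kg*m^2/s


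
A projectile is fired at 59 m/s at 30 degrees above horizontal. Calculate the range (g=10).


Given: v0 = 59 m/s, theta = 30 deg, g = 10 m/s^2
sin(2*30) = sin(60) = sqrt(3)/2
Using R = v0^2 * sin(2*theta) / g
R = 59^2 * (sqrt(3)/2) / 10
R = 3481 * sqrt(3) / 20
R = 3481/20*sqrt(3) m

3481/20*sqrt(3) m


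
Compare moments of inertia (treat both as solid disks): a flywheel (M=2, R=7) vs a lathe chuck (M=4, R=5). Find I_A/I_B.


Given: M1=2 kg, R1=7 m, M2=4 kg, R2=5 m
For a disk: I = (1/2)*M*R^2, so I_A/I_B = (M1*R1^2)/(M2*R2^2)
M1*R1^2 = 2*49 = 98
M2*R2^2 = 4*25 = 100
I_A/I_B = 98/100 = 49/50

49/50


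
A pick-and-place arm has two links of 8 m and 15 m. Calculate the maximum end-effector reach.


Given: L1 = 8 m, L2 = 15 m
For a 2-link planar arm, max reach = L1 + L2 (fully extended)
Max reach = 8 + 15
Max reach = 23 m

23 m


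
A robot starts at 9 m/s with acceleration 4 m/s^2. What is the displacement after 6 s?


Given: v0 = 9 m/s, a = 4 m/s^2, t = 6 s
Using s = v0*t + (1/2)*a*t^2
s = 9*6 + (1/2)*4*6^2
s = 54 + (1/2)*144
s = 54 + 72
s = 126

126 m


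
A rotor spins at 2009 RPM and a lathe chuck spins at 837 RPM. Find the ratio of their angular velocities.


Given: RPM_A = 2009, RPM_B = 837
omega = 2*pi*RPM/60, so omega_A/omega_B = RPM_A / RPM_B
omega_A/omega_B = 2009 / 837
omega_A/omega_B = 2009/837

2009/837


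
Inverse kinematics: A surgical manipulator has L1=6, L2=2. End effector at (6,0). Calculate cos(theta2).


Given: L1 = 6, L2 = 2, target (x, y) = (6, 0)
Using cos(theta2) = (x^2 + y^2 - L1^2 - L2^2) / (2*L1*L2)
x^2 + y^2 = 6^2 + 0 = 36
L1^2 + L2^2 = 36 + 4 = 40
Numerator = 36 - 40 = -4
Denominator = 2*6*2 = 24
cos(theta2) = -4/24 = -1/6

-1/6


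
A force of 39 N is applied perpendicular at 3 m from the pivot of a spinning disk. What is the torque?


Given: F = 39 N, r = 3 m, angle = 90 deg (perpendicular)
Using tau = F * r * sin(90)
sin(90) = 1
tau = 39 * 3 * 1
tau = 117 Nm

117 Nm


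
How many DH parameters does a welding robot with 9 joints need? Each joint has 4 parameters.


Given: 9 joints, 4 DH parameters per joint (d, theta, a, alpha)
Total DH parameters = number_of_joints * 4
Total = 9 * 4
Total = 36

36


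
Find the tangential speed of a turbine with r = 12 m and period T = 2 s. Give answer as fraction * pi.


Given: radius r = 12 m, period T = 2 s
Using v = 2*pi*r / T
v = 2*pi*12 / 2
v = 24*pi / 2
v = 12*pi m/s

12*pi m/s


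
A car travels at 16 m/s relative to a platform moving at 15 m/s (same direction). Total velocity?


Given: object velocity = 16 m/s, platform velocity = 15 m/s (same direction)
Using classical velocity addition: v_total = v_object + v_platform
v_total = 16 + 15
v_total = 31 m/s

31 m/s


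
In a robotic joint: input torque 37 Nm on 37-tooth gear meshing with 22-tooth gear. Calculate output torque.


Given: N1 = 37, N2 = 22, T1 = 37 Nm
Using T2/T1 = N2/N1
T2 = T1 * N2 / N1
T2 = 37 * 22 / 37
T2 = 814 / 37
T2 = 22 Nm

22 Nm


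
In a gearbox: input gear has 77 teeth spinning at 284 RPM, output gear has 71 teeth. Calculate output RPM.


Given: N1 = 77 teeth, w1 = 284 RPM, N2 = 71 teeth
Using N1*w1 = N2*w2
w2 = N1*w1 / N2
w2 = 77*284 / 71
w2 = 21868 / 71
w2 = 308 RPM

308 RPM


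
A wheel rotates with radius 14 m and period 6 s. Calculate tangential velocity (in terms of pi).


Given: radius r = 14 m, period T = 6 s
Using v = 2*pi*r / T
v = 2*pi*14 / 6
v = 28*pi / 6
v = 14/3*pi m/s

14/3*pi m/s


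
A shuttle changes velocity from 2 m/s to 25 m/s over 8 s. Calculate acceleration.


Given: initial velocity v0 = 2 m/s, final velocity v = 25 m/s, time t = 8 s
Using a = (v - v0) / t
a = (25 - 2) / 8
a = 23 / 8
a = 23/8 m/s^2

23/8 m/s^2


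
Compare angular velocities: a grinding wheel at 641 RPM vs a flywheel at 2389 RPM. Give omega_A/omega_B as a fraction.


Given: RPM_A = 641, RPM_B = 2389
omega = 2*pi*RPM/60, so omega_A/omega_B = RPM_A / RPM_B
omega_A/omega_B = 641 / 2389
omega_A/omega_B = 641/2389

641/2389


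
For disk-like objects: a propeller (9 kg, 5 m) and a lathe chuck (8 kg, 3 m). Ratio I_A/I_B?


Given: M1=9 kg, R1=5 m, M2=8 kg, R2=3 m
For a disk: I = (1/2)*M*R^2, so I_A/I_B = (M1*R1^2)/(M2*R2^2)
M1*R1^2 = 9*25 = 225
M2*R2^2 = 8*9 = 72
I_A/I_B = 225/72 = 25/8

25/8


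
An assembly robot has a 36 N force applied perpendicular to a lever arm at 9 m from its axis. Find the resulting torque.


Given: F = 36 N, r = 9 m, angle = 90 deg (perpendicular)
Using tau = F * r * sin(90)
sin(90) = 1
tau = 36 * 9 * 1
tau = 324 Nm

324 Nm


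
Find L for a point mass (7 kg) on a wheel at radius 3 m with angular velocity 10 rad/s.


Given: m = 7 kg, r = 3 m, omega = 10 rad/s
For a point mass: I = m*r^2
I = 7*3^2 = 7*9 = 63
L = I*omega = 63*10
L = 630 kg*m^2/s

630 kg*m^2/s


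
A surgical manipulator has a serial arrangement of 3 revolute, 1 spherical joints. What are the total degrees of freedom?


Given: serial robot with 3 revolute, 1 spherical joints
DOF contribution per joint type: revolute=1, prismatic=1, spherical=3, fixed=0
DOF = 3*1 + 1*3
DOF = 6

6


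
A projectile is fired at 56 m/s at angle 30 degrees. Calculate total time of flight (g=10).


Given: v0 = 56 m/s, theta = 30 deg, g = 10 m/s^2
sin(30) = 1/2
Using T = 2*v0*sin(theta) / g
T = 2*56*1/2 / 10
T = 56 / 10
T = 28/5 s

28/5 s


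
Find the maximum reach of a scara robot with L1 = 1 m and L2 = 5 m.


Given: L1 = 1 m, L2 = 5 m
For a 2-link planar arm, max reach = L1 + L2 (fully extended)
Max reach = 1 + 5
Max reach = 6 m

6 m


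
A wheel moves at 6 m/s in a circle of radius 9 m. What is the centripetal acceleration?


Given: v = 6 m/s, r = 9 m
Using a_c = v^2 / r
a_c = 6^2 / 9
a_c = 36 / 9
a_c = 4 m/s^2

4 m/s^2


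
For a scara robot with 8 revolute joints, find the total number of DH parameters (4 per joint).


Given: 8 joints, 4 DH parameters per joint (d, theta, a, alpha)
Total DH parameters = number_of_joints * 4
Total = 8 * 4
Total = 32

32


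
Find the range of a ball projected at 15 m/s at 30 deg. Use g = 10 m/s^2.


Given: v0 = 15 m/s, theta = 30 deg, g = 10 m/s^2
sin(2*30) = sin(60) = sqrt(3)/2
Using R = v0^2 * sin(2*theta) / g
R = 15^2 * (sqrt(3)/2) / 10
R = 225 * sqrt(3) / 20
R = 45/4*sqrt(3) m

45/4*sqrt(3) m


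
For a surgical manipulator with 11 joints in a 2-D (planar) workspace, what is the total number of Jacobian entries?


Given: task space dimension = 2, joints = 11
Jacobian is a 2 x 11 matrix
Total entries = rows * columns
Total = 2 * 11
Total = 22

22


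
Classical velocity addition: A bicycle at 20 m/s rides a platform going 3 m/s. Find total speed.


Given: object velocity = 20 m/s, platform velocity = 3 m/s (same direction)
Using classical velocity addition: v_total = v_object + v_platform
v_total = 20 + 3
v_total = 23 m/s

23 m/s


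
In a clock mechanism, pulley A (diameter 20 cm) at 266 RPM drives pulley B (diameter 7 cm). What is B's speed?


Given: D1 = 20 cm, w1 = 266 RPM, D2 = 7 cm
Using D1*w1 = D2*w2
w2 = D1*w1 / D2
w2 = 20*266 / 7
w2 = 5320 / 7
w2 = 760 RPM

760 RPM


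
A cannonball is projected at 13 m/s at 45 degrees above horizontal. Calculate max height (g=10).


Given: v0 = 13 m/s, theta = 45 deg, g = 10 m/s^2
sin^2(45) = 1/2
Using H = v0^2 * sin^2(theta) / (2*g)
H = 13^2 * 1/2 / (2*10)
H = 169 * 1/2 / 20
H = 169/2 / 20
H = 169/40 m

169/40 m


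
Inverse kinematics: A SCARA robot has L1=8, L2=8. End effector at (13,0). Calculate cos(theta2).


Given: L1 = 8, L2 = 8, target (x, y) = (13, 0)
Using cos(theta2) = (x^2 + y^2 - L1^2 - L2^2) / (2*L1*L2)
x^2 + y^2 = 13^2 + 0 = 169
L1^2 + L2^2 = 64 + 64 = 128
Numerator = 169 - 128 = 41
Denominator = 2*8*8 = 128
cos(theta2) = 41/128 = 41/128

41/128


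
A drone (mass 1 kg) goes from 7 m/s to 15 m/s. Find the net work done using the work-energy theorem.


Given: m = 1 kg, v0 = 7 m/s, v = 15 m/s
Using W = (1/2)*m*(v^2 - v0^2)
v^2 = 15^2 = 225
v0^2 = 7^2 = 49
v^2 - v0^2 = 225 - 49 = 176
W = (1/2)*1*176 = 88 J

88 J


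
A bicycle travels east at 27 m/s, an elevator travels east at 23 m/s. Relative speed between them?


Given: v_A = 27 m/s east, v_B = 23 m/s east
Both move in the same direction; relative speed = |v_A - v_B|
|27 - 23| = |4|
= 4 m/s

4 m/s


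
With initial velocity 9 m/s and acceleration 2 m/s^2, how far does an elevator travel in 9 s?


Given: v0 = 9 m/s, a = 2 m/s^2, t = 9 s
Using s = v0*t + (1/2)*a*t^2
s = 9*9 + (1/2)*2*9^2
s = 81 + (1/2)*162
s = 81 + 81
s = 162

162 m


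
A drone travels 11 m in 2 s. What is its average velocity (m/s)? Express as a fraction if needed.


Given: distance d = 11 m, time t = 2 s
Using v = d / t
v = 11 / 2
v = 11/2 m/s

11/2 m/s


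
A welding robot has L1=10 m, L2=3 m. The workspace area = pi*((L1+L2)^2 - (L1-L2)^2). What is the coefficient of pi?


Given: L1 = 10, L2 = 3
(L1+L2)^2 = (13)^2 = 169
(L1-L2)^2 = (7)^2 = 49
Difference = 169 - 49 = 120
This equals 4*L1*L2 = 4*10*3 = 120
Workspace area = 120*pi

120


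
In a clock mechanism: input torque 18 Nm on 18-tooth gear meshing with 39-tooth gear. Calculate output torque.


Given: N1 = 18, N2 = 39, T1 = 18 Nm
Using T2/T1 = N2/N1
T2 = T1 * N2 / N1
T2 = 18 * 39 / 18
T2 = 702 / 18
T2 = 39 Nm

39 Nm


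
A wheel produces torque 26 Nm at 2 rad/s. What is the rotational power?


Given: tau = 26 Nm, omega = 2 rad/s
Using P = tau * omega
P = 26 * 2
P = 52 W

52 W


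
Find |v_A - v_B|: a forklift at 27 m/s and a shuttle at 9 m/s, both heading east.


Given: v_A = 27 m/s east, v_B = 9 m/s east
Both move in the same direction; relative speed = |v_A - v_B|
|27 - 9| = |18|
= 18 m/s

18 m/s


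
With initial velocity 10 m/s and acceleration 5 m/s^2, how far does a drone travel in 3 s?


Given: v0 = 10 m/s, a = 5 m/s^2, t = 3 s
Using s = v0*t + (1/2)*a*t^2
s = 10*3 + (1/2)*5*3^2
s = 30 + (1/2)*45
s = 30 + 45/2
s = 105/2

105/2 m


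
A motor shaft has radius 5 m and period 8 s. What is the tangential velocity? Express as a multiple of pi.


Given: radius r = 5 m, period T = 8 s
Using v = 2*pi*r / T
v = 2*pi*5 / 8
v = 10*pi / 8
v = 5/4*pi m/s

5/4*pi m/s


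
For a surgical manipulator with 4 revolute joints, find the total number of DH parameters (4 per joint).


Given: 4 joints, 4 DH parameters per joint (d, theta, a, alpha)
Total DH parameters = number_of_joints * 4
Total = 4 * 4
Total = 16

16


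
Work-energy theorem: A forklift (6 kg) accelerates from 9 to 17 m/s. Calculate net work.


Given: m = 6 kg, v0 = 9 m/s, v = 17 m/s
Using W = (1/2)*m*(v^2 - v0^2)
v^2 = 17^2 = 289
v0^2 = 9^2 = 81
v^2 - v0^2 = 289 - 81 = 208
W = (1/2)*6*208 = 624 J

624 J


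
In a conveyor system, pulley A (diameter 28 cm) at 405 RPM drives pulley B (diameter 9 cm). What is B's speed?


Given: D1 = 28 cm, w1 = 405 RPM, D2 = 9 cm
Using D1*w1 = D2*w2
w2 = D1*w1 / D2
w2 = 28*405 / 9
w2 = 11340 / 9
w2 = 1260 RPM

1260 RPM


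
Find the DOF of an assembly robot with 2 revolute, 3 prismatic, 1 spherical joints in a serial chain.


Given: serial robot with 2 revolute, 3 prismatic, 1 spherical joints
DOF contribution per joint type: revolute=1, prismatic=1, spherical=3, fixed=0
DOF = 2*1 + 3*1 + 1*3
DOF = 8

8


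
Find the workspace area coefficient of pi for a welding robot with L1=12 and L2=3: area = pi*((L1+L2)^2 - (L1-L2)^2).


Given: L1 = 12, L2 = 3
(L1+L2)^2 = (15)^2 = 225
(L1-L2)^2 = (9)^2 = 81
Difference = 225 - 81 = 144
This equals 4*L1*L2 = 4*12*3 = 144
Workspace area = 144*pi

144


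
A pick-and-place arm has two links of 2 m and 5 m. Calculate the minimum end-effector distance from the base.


Given: L1 = 2 m, L2 = 5 m
For a 2-link planar arm, min reach = |L1 - L2| (second link folded back)
Min reach = |2 - 5|
Min reach = 3 m

3 m


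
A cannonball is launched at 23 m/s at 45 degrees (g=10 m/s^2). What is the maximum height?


Given: v0 = 23 m/s, theta = 45 deg, g = 10 m/s^2
sin^2(45) = 1/2
Using H = v0^2 * sin^2(theta) / (2*g)
H = 23^2 * 1/2 / (2*10)
H = 529 * 1/2 / 20
H = 529/2 / 20
H = 529/40 m

529/40 m


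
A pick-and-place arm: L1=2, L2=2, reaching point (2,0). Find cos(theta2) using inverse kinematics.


Given: L1 = 2, L2 = 2, target (x, y) = (2, 0)
Using cos(theta2) = (x^2 + y^2 - L1^2 - L2^2) / (2*L1*L2)
x^2 + y^2 = 2^2 + 0 = 4
L1^2 + L2^2 = 4 + 4 = 8
Numerator = 4 - 8 = -4
Denominator = 2*2*2 = 8
cos(theta2) = -4/8 = -1/2

-1/2


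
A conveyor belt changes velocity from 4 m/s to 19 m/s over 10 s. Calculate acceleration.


Given: initial velocity v0 = 4 m/s, final velocity v = 19 m/s, time t = 10 s
Using a = (v - v0) / t
a = (19 - 4) / 10
a = 15 / 10
a = 3/2 m/s^2

3/2 m/s^2


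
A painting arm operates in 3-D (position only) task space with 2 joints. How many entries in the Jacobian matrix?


Given: task space dimension = 3, joints = 2
Jacobian is a 3 x 2 matrix
Total entries = rows * columns
Total = 3 * 2
Total = 6

6


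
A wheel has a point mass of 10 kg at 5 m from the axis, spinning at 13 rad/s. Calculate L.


Given: m = 10 kg, r = 5 m, omega = 13 rad/s
For a point mass: I = m*r^2
I = 10*5^2 = 10*25 = 250
L = I*omega = 250*13
L = 3250 kg*m^2/s

3250 kg*m^2/s


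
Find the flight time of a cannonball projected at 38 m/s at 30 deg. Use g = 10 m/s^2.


Given: v0 = 38 m/s, theta = 30 deg, g = 10 m/s^2
sin(30) = 1/2
Using T = 2*v0*sin(theta) / g
T = 2*38*1/2 / 10
T = 38 / 10
T = 19/5 s

19/5 s


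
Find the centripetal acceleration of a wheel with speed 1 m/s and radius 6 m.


Given: v = 1 m/s, r = 6 m
Using a_c = v^2 / r
a_c = 1^2 / 6
a_c = 1 / 6
a_c = 1/6 m/s^2

1/6 m/s^2


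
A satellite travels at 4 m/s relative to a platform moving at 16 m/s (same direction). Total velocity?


Given: object velocity = 4 m/s, platform velocity = 16 m/s (same direction)
Using classical velocity addition: v_total = v_object + v_platform
v_total = 4 + 16
v_total = 20 m/s

20 m/s


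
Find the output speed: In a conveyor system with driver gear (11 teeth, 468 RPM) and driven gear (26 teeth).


Given: N1 = 11 teeth, w1 = 468 RPM, N2 = 26 teeth
Using N1*w1 = N2*w2
w2 = N1*w1 / N2
w2 = 11*468 / 26
w2 = 5148 / 26
w2 = 198 RPM

198 RPM


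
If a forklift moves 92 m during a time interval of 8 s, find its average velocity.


Given: distance d = 92 m, time t = 8 s
Using v = d / t
v = 92 / 8
v = 23/2 m/s

23/2 m/s


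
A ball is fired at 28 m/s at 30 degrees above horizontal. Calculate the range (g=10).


Given: v0 = 28 m/s, theta = 30 deg, g = 10 m/s^2
sin(2*30) = sin(60) = sqrt(3)/2
Using R = v0^2 * sin(2*theta) / g
R = 28^2 * (sqrt(3)/2) / 10
R = 784 * sqrt(3) / 20
R = 196/5*sqrt(3) m

196/5*sqrt(3) m


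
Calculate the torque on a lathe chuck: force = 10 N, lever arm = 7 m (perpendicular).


Given: F = 10 N, r = 7 m, angle = 90 deg (perpendicular)
Using tau = F * r * sin(90)
sin(90) = 1
tau = 10 * 7 * 1
tau = 70 Nm

70 Nm


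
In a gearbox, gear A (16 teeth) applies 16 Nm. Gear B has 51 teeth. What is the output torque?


Given: N1 = 16, N2 = 51, T1 = 16 Nm
Using T2/T1 = N2/N1
T2 = T1 * N2 / N1
T2 = 16 * 51 / 16
T2 = 816 / 16
T2 = 51 Nm

51 Nm


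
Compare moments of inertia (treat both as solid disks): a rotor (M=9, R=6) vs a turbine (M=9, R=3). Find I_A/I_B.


Given: M1=9 kg, R1=6 m, M2=9 kg, R2=3 m
For a disk: I = (1/2)*M*R^2, so I_A/I_B = (M1*R1^2)/(M2*R2^2)
M1*R1^2 = 9*36 = 324
M2*R2^2 = 9*9 = 81
I_A/I_B = 324/81 = 4

4


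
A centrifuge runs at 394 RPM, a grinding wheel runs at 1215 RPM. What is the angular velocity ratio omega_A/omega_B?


Given: RPM_A = 394, RPM_B = 1215
omega = 2*pi*RPM/60, so omega_A/omega_B = RPM_A / RPM_B
omega_A/omega_B = 394 / 1215
omega_A/omega_B = 394/1215

394/1215


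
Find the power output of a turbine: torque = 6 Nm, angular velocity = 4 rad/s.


Given: tau = 6 Nm, omega = 4 rad/s
Using P = tau * omega
P = 6 * 4
P = 24 W

24 W


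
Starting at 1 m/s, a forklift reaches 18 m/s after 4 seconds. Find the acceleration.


Given: initial velocity v0 = 1 m/s, final velocity v = 18 m/s, time t = 4 s
Using a = (v - v0) / t
a = (18 - 1) / 4
a = 17 / 4
a = 17/4 m/s^2

17/4 m/s^2


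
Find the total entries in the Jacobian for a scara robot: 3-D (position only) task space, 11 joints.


Given: task space dimension = 3, joints = 11
Jacobian is a 3 x 11 matrix
Total entries = rows * columns
Total = 3 * 11
Total = 33

33


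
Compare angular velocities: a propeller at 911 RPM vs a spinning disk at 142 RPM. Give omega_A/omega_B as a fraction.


Given: RPM_A = 911, RPM_B = 142
omega = 2*pi*RPM/60, so omega_A/omega_B = RPM_A / RPM_B
omega_A/omega_B = 911 / 142
omega_A/omega_B = 911/142

911/142


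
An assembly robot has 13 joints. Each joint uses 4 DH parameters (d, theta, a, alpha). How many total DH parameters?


Given: 13 joints, 4 DH parameters per joint (d, theta, a, alpha)
Total DH parameters = number_of_joints * 4
Total = 13 * 4
Total = 52

52


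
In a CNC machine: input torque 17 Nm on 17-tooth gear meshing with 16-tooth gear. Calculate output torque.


Given: N1 = 17, N2 = 16, T1 = 17 Nm
Using T2/T1 = N2/N1
T2 = T1 * N2 / N1
T2 = 17 * 16 / 17
T2 = 272 / 17
T2 = 16 Nm

16 Nm
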